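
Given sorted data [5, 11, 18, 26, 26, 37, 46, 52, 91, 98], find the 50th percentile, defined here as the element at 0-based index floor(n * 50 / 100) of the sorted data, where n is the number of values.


The dataset has n = 10 elements.
Index = floor(10 * 50 / 100) = floor(500 / 100) = floor(5) = 5
Counting from index 0 in the sorted data, the element at index 5 is 37.
Final answer: 37


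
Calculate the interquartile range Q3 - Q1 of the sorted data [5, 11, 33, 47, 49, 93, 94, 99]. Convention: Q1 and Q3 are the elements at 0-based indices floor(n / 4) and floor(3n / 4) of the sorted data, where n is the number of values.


The data has n = 8 elements.
Q1 index = floor(8 / 4) = floor(2) = 2; Q3 index = floor(3 * 8 / 4) = floor(6) = 6
Q1 = element at index 2 = 33
Q3 = element at index 6 = 94
IQR = 94 - 33 = 61
Final answer: 61


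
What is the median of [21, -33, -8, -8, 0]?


First, sort the list: [-33, -8, -8, 0, 21]
The list has 5 elements (odd count).
The middle index is 2 (0-based), and the element there is -8.
Final answer: -8


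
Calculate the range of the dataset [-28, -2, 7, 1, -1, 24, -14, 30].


Maximum value: 30
Minimum value: -28
Range = 30 - (-28) = 58
Final answer: 58


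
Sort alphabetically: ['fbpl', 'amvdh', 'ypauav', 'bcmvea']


Compare strings character by character (the first differing letter decides):
  'amvdh' < 'bcmvea' since 'a' < 'b' at position 1
  'bcmvea' < 'fbpl' since 'b' < 'f' at position 1
  'fbpl' < 'ypauav' since 'f' < 'y' at position 1
Chaining these comparisons gives the alphabetical order.
Final answer: ['amvdh', 'bcmvea', 'fbpl', 'ypauav']


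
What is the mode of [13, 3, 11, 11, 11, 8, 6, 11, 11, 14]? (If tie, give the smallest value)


Count the frequency of each value:
  3 appears 1 time(s)
  6 appears 1 time(s)
  8 appears 1 time(s)
  11 appears 5 time(s)
  13 appears 1 time(s)
  14 appears 1 time(s)
Maximum frequency is 5.
Only 11 reaches that frequency, so it is the mode.
Final answer: 11


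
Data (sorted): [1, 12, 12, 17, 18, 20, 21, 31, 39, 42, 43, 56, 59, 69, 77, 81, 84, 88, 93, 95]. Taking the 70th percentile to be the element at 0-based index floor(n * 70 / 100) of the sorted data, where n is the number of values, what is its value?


The dataset has n = 20 elements.
Index = floor(20 * 70 / 100) = floor(1400 / 100) = floor(14) = 14
Counting from index 0 in the sorted data, the element at index 14 is 77.
Final answer: 77


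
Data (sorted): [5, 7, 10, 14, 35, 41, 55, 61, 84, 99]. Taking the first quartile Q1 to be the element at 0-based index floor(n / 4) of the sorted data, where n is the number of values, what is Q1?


The list has n = 10 elements.
Q1 index = floor(10 / 4) = floor(2.5) = 2
Counting from index 0 in the sorted data, the element at index 2 is 10.
Final answer: 10


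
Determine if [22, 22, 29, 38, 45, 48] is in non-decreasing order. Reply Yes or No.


Check consecutive pairs:
  22 <= 22? True
  22 <= 29? True
  29 <= 38? True
  38 <= 45? True
  45 <= 48? True
Every consecutive pair is in order, so the list is non-decreasing.
Final answer: Yes


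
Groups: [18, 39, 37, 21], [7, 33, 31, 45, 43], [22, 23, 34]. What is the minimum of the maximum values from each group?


Find max of each group:
  Group 1: [18, 39, 37, 21] -> max = 39
  Group 2: [7, 33, 31, 45, 43] -> max = 45
  Group 3: [22, 23, 34] -> max = 34
Maxes: [39, 45, 34]
Minimum of maxes = 34
Final answer: 34


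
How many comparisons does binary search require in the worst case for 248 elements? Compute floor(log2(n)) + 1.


Binary search halves the search space each step.
Maximum comparisons = floor(log2(248)) + 1
log2(248) = 7.9542
floor(log2(248)) = 7, so 7 + 1 = 8
Final answer: 8


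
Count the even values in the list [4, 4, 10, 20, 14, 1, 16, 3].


Check each element:
  4 is even
  4 is even
  10 is even
  20 is even
  14 is even
  1 is odd
  16 is even
  3 is odd
Evens: [4, 4, 10, 20, 14, 16]
Count of evens = 6
Final answer: 6


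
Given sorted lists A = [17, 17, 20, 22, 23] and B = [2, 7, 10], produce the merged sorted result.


List A: [17, 17, 20, 22, 23]
List B: [2, 7, 10]
Repeatedly compare the front elements and take the smaller:
  17 vs 2 -> take 2
  17 vs 7 -> take 7
  17 vs 10 -> take 10
  B is exhausted; append the rest of A: [17, 17, 20, 22, 23]
Final answer: [2, 7, 10, 17, 17, 20, 22, 23]


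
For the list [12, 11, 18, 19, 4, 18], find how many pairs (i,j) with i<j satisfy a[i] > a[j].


For each element, count the later elements that are smaller than it:
  12 (index 0): smaller elements after it = [11, 4] -> 2
  11 (index 1): smaller elements after it = [4] -> 1
  18 (index 2): smaller elements after it = [4] -> 1
  19 (index 3): smaller elements after it = [4, 18] -> 2
  4 (index 4): smaller elements after it = [] -> 0
Total inversions = 2 + 1 + 1 + 2 + 0 = 6
Final answer: 6


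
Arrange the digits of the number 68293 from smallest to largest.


The number 68293 has digits: 6, 8, 2, 9, 3
Sorted: 2, 3, 6, 8, 9
Joining the sorted digits gives the result.
Final answer: 23689


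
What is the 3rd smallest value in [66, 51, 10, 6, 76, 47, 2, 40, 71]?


Sort ascending: [2, 6, 10, 40, 47, 51, 66, 71, 76]
The 3rd element (1-indexed) is at index 2.
Value = 10
Final answer: 10


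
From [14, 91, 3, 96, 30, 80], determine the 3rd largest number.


Sort descending: [96, 91, 80, 30, 14, 3]
The 3rd element (1-indexed) is at index 2.
Value = 80
Final answer: 80


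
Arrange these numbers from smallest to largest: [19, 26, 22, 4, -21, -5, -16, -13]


Original list: [19, 26, 22, 4, -21, -5, -16, -13]
Repeatedly take the smallest remaining element:
  Remaining [19, 26, 22, 4, -21, -5, -16, -13] -> smallest is -21
  Remaining [19, 26, 22, 4, -5, -16, -13] -> smallest is -16
  Remaining [19, 26, 22, 4, -5, -13] -> smallest is -13
  Remaining [19, 26, 22, 4, -5] -> smallest is -5
  Remaining [19, 26, 22, 4] -> smallest is 4
  Remaining [19, 26, 22] -> smallest is 19
  Remaining [26, 22] -> smallest is 22
  Remaining [26] -> smallest is 26
Collecting the picks in order gives the sorted list.
Final answer: [-21, -16, -13, -5, 4, 19, 22, 26]


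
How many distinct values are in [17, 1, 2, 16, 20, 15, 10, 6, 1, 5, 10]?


List all unique values:
Distinct values: [1, 2, 5, 6, 10, 15, 16, 17, 20]
Count = 9
Final answer: 9


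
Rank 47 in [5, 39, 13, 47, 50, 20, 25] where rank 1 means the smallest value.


Sort ascending: [5, 13, 20, 25, 39, 47, 50]
Find 47 in the sorted list.
47 is at position 6 (1-indexed).
Final answer: 6


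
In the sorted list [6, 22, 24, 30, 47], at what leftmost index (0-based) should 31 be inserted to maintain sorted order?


List is sorted: [6, 22, 24, 30, 47]
We need the leftmost position where 31 can be inserted, i.e. the first index whose element is >= 31 (or the end of the list if none is).
Binary search with low=0, high=5 (0-based indices):
  low=0, high=5, mid=2: a[2]=24 < 31, so low = 3
  low=3, high=5, mid=4: a[4]=47 >= 31, so high = 4
  low=3, high=4, mid=3: a[3]=30 < 31, so low = 4
Now low = high = 4, so the insertion index is 4.
Final answer: 4


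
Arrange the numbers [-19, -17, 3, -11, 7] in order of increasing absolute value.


Compute absolute values:
  |-19| = 19
  |-17| = 17
  |3| = 3
  |-11| = 11
  |7| = 7
Absolute values in increasing order: 3 < 7 < 11 < 17 < 19
Listing the original numbers in that order gives the answer.
Final answer: [3, 7, -11, -17, -19]


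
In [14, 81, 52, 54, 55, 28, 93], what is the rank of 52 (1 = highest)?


Sort descending: [93, 81, 55, 54, 52, 28, 14]
Find 52 in the sorted list.
52 is at position 5.
Final answer: 5


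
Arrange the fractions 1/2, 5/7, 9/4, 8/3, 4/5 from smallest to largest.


Convert to decimal for comparison:
  1/2 = 0.5
  5/7 = 0.7143
  9/4 = 2.25
  8/3 = 2.6667
  4/5 = 0.8
Decimals in increasing order: 0.5 < 0.7143 < 0.8 < 2.25 < 2.6667
Writing each back as its fraction gives the sorted order.
Final answer: 1/2, 5/7, 4/5, 9/4, 8/3


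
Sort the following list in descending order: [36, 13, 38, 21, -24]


Original list: [36, 13, 38, 21, -24]
Repeatedly take the largest remaining element:
  Remaining [36, 13, 38, 21, -24] -> largest is 38
  Remaining [36, 13, 21, -24] -> largest is 36
  Remaining [13, 21, -24] -> largest is 21
  Remaining [13, -24] -> largest is 13
  Remaining [-24] -> largest is -24
Collecting the picks in order gives the descending list.
Final answer: [38, 36, 21, 13, -24]


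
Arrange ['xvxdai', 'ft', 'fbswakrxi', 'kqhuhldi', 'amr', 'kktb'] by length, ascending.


Compute lengths:
  'xvxdai' has length 6
  'ft' has length 2
  'fbswakrxi' has length 9
  'kqhuhldi' has length 8
  'amr' has length 3
  'kktb' has length 4
Lengths in increasing order: 2 < 3 < 4 < 6 < 8 < 9
Listing the words in that order gives the answer.
Final answer: ['ft', 'amr', 'kktb', 'xvxdai', 'kqhuhldi', 'fbswakrxi']


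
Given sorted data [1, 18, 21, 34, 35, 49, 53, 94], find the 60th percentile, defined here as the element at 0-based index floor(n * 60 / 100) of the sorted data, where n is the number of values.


The dataset has n = 8 elements.
Index = floor(8 * 60 / 100) = floor(480 / 100) = floor(4.8) = 4
Counting from index 0 in the sorted data, the element at index 4 is 35.
Final answer: 35


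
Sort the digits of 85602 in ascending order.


The number 85602 has digits: 8, 5, 6, 0, 2
Sorted: 0, 2, 5, 6, 8
Joining the sorted digits gives the result.
Final answer: 02568


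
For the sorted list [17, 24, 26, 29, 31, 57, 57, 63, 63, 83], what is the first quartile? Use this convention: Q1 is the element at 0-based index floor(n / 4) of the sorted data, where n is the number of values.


The list has n = 10 elements.
Q1 index = floor(10 / 4) = floor(2.5) = 2
Counting from index 0 in the sorted data, the element at index 2 is 26.
Final answer: 26


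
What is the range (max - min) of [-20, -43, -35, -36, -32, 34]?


Maximum value: 34
Minimum value: -43
Range = 34 - (-43) = 77
Final answer: 77


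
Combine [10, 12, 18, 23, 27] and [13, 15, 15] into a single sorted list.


List A: [10, 12, 18, 23, 27]
List B: [13, 15, 15]
Repeatedly compare the front elements and take the smaller:
  10 vs 13 -> take 10
  12 vs 13 -> take 12
  18 vs 13 -> take 13
  18 vs 15 -> take 15
  18 vs 15 -> take 15
  B is exhausted; append the rest of A: [18, 23, 27]
Final answer: [10, 12, 13, 15, 15, 18, 23, 27]


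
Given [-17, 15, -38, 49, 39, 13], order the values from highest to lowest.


Original list: [-17, 15, -38, 49, 39, 13]
Repeatedly take the largest remaining element:
  Remaining [-17, 15, -38, 49, 39, 13] -> largest is 49
  Remaining [-17, 15, -38, 39, 13] -> largest is 39
  Remaining [-17, 15, -38, 13] -> largest is 15
  Remaining [-17, -38, 13] -> largest is 13
  Remaining [-17, -38] -> largest is -17
  Remaining [-38] -> largest is -38
Collecting the picks in order gives the descending list.
Final answer: [49, 39, 15, 13, -17, -38]


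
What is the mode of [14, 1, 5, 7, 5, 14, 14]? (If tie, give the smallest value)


Count the frequency of each value:
  1 appears 1 time(s)
  5 appears 2 time(s)
  7 appears 1 time(s)
  14 appears 3 time(s)
Maximum frequency is 3.
Only 14 reaches that frequency, so it is the mode.
Final answer: 14


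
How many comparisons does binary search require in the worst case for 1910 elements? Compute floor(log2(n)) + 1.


Binary search halves the search space each step.
Maximum comparisons = floor(log2(1910)) + 1
log2(1910) = 10.8994
floor(log2(1910)) = 10, so 10 + 1 = 11
Final answer: 11


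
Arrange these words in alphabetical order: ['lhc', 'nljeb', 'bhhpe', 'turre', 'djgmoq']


Compare strings character by character (the first differing letter decides):
  'bhhpe' < 'djgmoq' since 'b' < 'd' at position 1
  'djgmoq' < 'lhc' since 'd' < 'l' at position 1
  'lhc' < 'nljeb' since 'l' < 'n' at position 1
  'nljeb' < 'turre' since 'n' < 't' at position 1
Chaining these comparisons gives the alphabetical order.
Final answer: ['bhhpe', 'djgmoq', 'lhc', 'nljeb', 'turre']


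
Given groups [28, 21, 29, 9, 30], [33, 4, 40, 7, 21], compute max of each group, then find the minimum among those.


Find max of each group:
  Group 1: [28, 21, 29, 9, 30] -> max = 30
  Group 2: [33, 4, 40, 7, 21] -> max = 40
Maxes: [30, 40]
Minimum of maxes = 30
Final answer: 30


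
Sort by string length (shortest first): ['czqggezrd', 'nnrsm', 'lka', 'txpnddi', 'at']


Compute lengths:
  'czqggezrd' has length 9
  'nnrsm' has length 5
  'lka' has length 3
  'txpnddi' has length 7
  'at' has length 2
Lengths in increasing order: 2 < 3 < 5 < 7 < 9
Listing the words in that order gives the answer.
Final answer: ['at', 'lka', 'nnrsm', 'txpnddi', 'czqggezrd']


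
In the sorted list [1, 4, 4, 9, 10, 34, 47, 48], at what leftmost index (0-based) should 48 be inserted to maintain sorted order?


List is sorted: [1, 4, 4, 9, 10, 34, 47, 48]
We need the leftmost position where 48 can be inserted, i.e. the first index whose element is >= 48 (or the end of the list if none is).
Binary search with low=0, high=8 (0-based indices):
  low=0, high=8, mid=4: a[4]=10 < 48, so low = 5
  low=5, high=8, mid=6: a[6]=47 < 48, so low = 7
  low=7, high=8, mid=7: a[7]=48 >= 48, so high = 7
Now low = high = 7, so the insertion index is 7.
Final answer: 7


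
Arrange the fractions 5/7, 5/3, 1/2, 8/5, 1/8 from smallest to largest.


Convert to decimal for comparison:
  5/7 = 0.7143
  5/3 = 1.6667
  1/2 = 0.5
  8/5 = 1.6
  1/8 = 0.125
Decimals in increasing order: 0.125 < 0.5 < 0.7143 < 1.6 < 1.6667
Writing each back as its fraction gives the sorted order.
Final answer: 1/8, 1/2, 5/7, 8/5, 5/3


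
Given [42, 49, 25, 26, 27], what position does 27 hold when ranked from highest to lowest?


Sort descending: [49, 42, 27, 26, 25]
Find 27 in the sorted list.
27 is at position 3.
Final answer: 3


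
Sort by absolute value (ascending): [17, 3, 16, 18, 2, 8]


Compute absolute values:
  |17| = 17
  |3| = 3
  |16| = 16
  |18| = 18
  |2| = 2
  |8| = 8
Absolute values in increasing order: 2 < 3 < 8 < 16 < 17 < 18
Listing the original numbers in that order gives the answer.
Final answer: [2, 3, 8, 16, 17, 18]


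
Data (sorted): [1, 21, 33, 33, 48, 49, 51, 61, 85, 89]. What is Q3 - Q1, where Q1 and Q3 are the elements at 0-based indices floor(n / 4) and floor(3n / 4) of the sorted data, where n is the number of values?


The data has n = 10 elements.
Q1 index = floor(10 / 4) = floor(2.5) = 2; Q3 index = floor(3 * 10 / 4) = floor(7.5) = 7
Q1 = element at index 2 = 33
Q3 = element at index 7 = 61
IQR = 61 - 33 = 28
Final answer: 28


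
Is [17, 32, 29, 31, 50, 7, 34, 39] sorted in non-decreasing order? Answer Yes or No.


Check consecutive pairs:
  17 <= 32? True
  32 <= 29? False
  29 <= 31? True
  31 <= 50? True
  50 <= 7? False
  7 <= 34? True
  34 <= 39? True
2 consecutive pair(s) are out of order, so the list is not sorted.
Final answer: No


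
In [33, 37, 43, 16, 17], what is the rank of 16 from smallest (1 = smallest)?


Sort ascending: [16, 17, 33, 37, 43]
Find 16 in the sorted list.
16 is at position 1 (1-indexed).
Final answer: 1


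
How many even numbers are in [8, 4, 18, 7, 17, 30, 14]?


Check each element:
  8 is even
  4 is even
  18 is even
  7 is odd
  17 is odd
  30 is even
  14 is even
Evens: [8, 4, 18, 30, 14]
Count of evens = 5
Final answer: 5


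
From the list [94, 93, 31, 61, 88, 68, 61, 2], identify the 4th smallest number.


Sort ascending: [2, 31, 61, 61, 68, 88, 93, 94]
The 4th element (1-indexed) is at index 3.
Value = 61
Final answer: 61


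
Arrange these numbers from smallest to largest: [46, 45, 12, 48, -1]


Original list: [46, 45, 12, 48, -1]
Repeatedly take the smallest remaining element:
  Remaining [46, 45, 12, 48, -1] -> smallest is -1
  Remaining [46, 45, 12, 48] -> smallest is 12
  Remaining [46, 45, 48] -> smallest is 45
  Remaining [46, 48] -> smallest is 46
  Remaining [48] -> smallest is 48
Collecting the picks in order gives the sorted list.
Final answer: [-1, 12, 45, 46, 48]


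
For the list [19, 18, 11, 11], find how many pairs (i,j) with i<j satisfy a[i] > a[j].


For each element, count the later elements that are smaller than it:
  19 (index 0): smaller elements after it = [18, 11, 11] -> 3
  18 (index 1): smaller elements after it = [11, 11] -> 2
  11 (index 2): smaller elements after it = [] -> 0
Total inversions = 3 + 2 + 0 = 5
Final answer: 5


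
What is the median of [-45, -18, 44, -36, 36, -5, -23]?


First, sort the list: [-45, -36, -23, -18, -5, 36, 44]
The list has 7 elements (odd count).
The middle index is 3 (0-based), and the element there is -18.
Final answer: -18


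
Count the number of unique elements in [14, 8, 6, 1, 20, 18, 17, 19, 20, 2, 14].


List all unique values:
Distinct values: [1, 2, 6, 8, 14, 17, 18, 19, 20]
Count = 9
Final answer: 9


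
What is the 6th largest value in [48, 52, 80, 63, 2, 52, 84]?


Sort descending: [84, 80, 63, 52, 52, 48, 2]
The 6th element (1-indexed) is at index 5.
Value = 48
Final answer: 48


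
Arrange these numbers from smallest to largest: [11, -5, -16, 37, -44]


Original list: [11, -5, -16, 37, -44]
Repeatedly take the smallest remaining element:
  Remaining [11, -5, -16, 37, -44] -> smallest is -44
  Remaining [11, -5, -16, 37] -> smallest is -16
  Remaining [11, -5, 37] -> smallest is -5
  Remaining [11, 37] -> smallest is 11
  Remaining [37] -> smallest is 37
Collecting the picks in order gives the sorted list.
Final answer: [-44, -16, -5, 11, 37]


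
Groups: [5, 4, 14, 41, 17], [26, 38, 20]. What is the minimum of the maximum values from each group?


Find max of each group:
  Group 1: [5, 4, 14, 41, 17] -> max = 41
  Group 2: [26, 38, 20] -> max = 38
Maxes: [41, 38]
Minimum of maxes = 38
Final answer: 38


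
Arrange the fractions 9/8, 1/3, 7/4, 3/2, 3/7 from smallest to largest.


Convert to decimal for comparison:
  9/8 = 1.125
  1/3 = 0.3333
  7/4 = 1.75
  3/2 = 1.5
  3/7 = 0.4286
Decimals in increasing order: 0.3333 < 0.4286 < 1.125 < 1.5 < 1.75
Writing each back as its fraction gives the sorted order.
Final answer: 1/3, 3/7, 9/8, 3/2, 7/4


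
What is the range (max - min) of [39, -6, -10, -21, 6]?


Maximum value: 39
Minimum value: -21
Range = 39 - (-21) = 60
Final answer: 60


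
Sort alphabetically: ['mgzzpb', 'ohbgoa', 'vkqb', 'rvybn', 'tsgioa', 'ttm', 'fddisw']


Compare strings character by character (the first differing letter decides):
  'fddisw' < 'mgzzpb' since 'f' < 'm' at position 1
  'mgzzpb' < 'ohbgoa' since 'm' < 'o' at position 1
  'ohbgoa' < 'rvybn' since 'o' < 'r' at position 1
  'rvybn' < 'tsgioa' since 'r' < 't' at position 1
  'tsgioa' < 'ttm' since 's' < 't' at position 2
  'ttm' < 'vkqb' since 't' < 'v' at position 1
Chaining these comparisons gives the alphabetical order.
Final answer: ['fddisw', 'mgzzpb', 'ohbgoa', 'rvybn', 'tsgioa', 'ttm', 'vkqb']


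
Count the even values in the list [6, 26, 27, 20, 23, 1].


Check each element:
  6 is even
  26 is even
  27 is odd
  20 is even
  23 is odd
  1 is odd
Evens: [6, 26, 20]
Count of evens = 3
Final answer: 3


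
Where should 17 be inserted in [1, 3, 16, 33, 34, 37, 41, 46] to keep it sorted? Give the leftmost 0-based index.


List is sorted: [1, 3, 16, 33, 34, 37, 41, 46]
We need the leftmost position where 17 can be inserted, i.e. the first index whose element is >= 17 (or the end of the list if none is).
Binary search with low=0, high=8 (0-based indices):
  low=0, high=8, mid=4: a[4]=34 >= 17, so high = 4
  low=0, high=4, mid=2: a[2]=16 < 17, so low = 3
  low=3, high=4, mid=3: a[3]=33 >= 17, so high = 3
Now low = high = 3, so the insertion index is 3.
Final answer: 3


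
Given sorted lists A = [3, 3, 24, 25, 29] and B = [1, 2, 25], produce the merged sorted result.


List A: [3, 3, 24, 25, 29]
List B: [1, 2, 25]
Repeatedly compare the front elements and take the smaller:
  3 vs 1 -> take 1
  3 vs 2 -> take 2
  3 vs 25 -> take 3
  3 vs 25 -> take 3
  24 vs 25 -> take 24
  25 vs 25 -> take 25
  29 vs 25 -> take 25
  B is exhausted; append the rest of A: [29]
Final answer: [1, 2, 3, 3, 24, 25, 25, 29]


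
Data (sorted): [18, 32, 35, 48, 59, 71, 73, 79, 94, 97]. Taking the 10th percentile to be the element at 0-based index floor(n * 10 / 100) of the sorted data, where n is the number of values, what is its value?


The dataset has n = 10 elements.
Index = floor(10 * 10 / 100) = floor(100 / 100) = floor(1) = 1
Counting from index 0 in the sorted data, the element at index 1 is 32.
Final answer: 32


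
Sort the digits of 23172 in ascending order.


The number 23172 has digits: 2, 3, 1, 7, 2
Sorted: 1, 2, 2, 3, 7
Joining the sorted digits gives the result.
Final answer: 12237


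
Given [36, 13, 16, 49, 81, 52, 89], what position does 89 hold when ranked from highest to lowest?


Sort descending: [89, 81, 52, 49, 36, 16, 13]
Find 89 in the sorted list.
89 is at position 1.
Final answer: 1


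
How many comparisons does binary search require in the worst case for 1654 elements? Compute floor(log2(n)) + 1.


Binary search halves the search space each step.
Maximum comparisons = floor(log2(1654)) + 1
log2(1654) = 10.6917
floor(log2(1654)) = 10, so 10 + 1 = 11
Final answer: 11


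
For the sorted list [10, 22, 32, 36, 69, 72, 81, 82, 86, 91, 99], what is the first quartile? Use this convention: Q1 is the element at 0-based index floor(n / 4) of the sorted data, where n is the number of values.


The list has n = 11 elements.
Q1 index = floor(11 / 4) = floor(2.75) = 2
Counting from index 0 in the sorted data, the element at index 2 is 32.
Final answer: 32


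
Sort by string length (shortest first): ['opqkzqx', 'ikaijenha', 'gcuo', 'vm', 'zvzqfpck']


Compute lengths:
  'opqkzqx' has length 7
  'ikaijenha' has length 9
  'gcuo' has length 4
  'vm' has length 2
  'zvzqfpck' has length 8
Lengths in increasing order: 2 < 4 < 7 < 8 < 9
Listing the words in that order gives the answer.
Final answer: ['vm', 'gcuo', 'opqkzqx', 'zvzqfpck', 'ikaijenha']


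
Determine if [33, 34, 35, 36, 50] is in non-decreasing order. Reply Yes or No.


Check consecutive pairs:
  33 <= 34? True
  34 <= 35? True
  35 <= 36? True
  36 <= 50? True
Every consecutive pair is in order, so the list is non-decreasing.
Final answer: Yes


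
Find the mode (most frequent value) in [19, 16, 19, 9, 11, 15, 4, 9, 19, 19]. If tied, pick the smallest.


Count the frequency of each value:
  4 appears 1 time(s)
  9 appears 2 time(s)
  11 appears 1 time(s)
  15 appears 1 time(s)
  16 appears 1 time(s)
  19 appears 4 time(s)
Maximum frequency is 4.
Only 19 reaches that frequency, so it is the mode.
Final answer: 19


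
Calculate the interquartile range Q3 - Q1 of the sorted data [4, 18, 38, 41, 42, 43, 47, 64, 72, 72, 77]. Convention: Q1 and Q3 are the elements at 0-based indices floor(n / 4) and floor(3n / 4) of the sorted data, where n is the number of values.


The data has n = 11 elements.
Q1 index = floor(11 / 4) = floor(2.75) = 2; Q3 index = floor(3 * 11 / 4) = floor(8.25) = 8
Q1 = element at index 2 = 38
Q3 = element at index 8 = 72
IQR = 72 - 38 = 34
Final answer: 34


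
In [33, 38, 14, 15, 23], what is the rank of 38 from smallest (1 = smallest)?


Sort ascending: [14, 15, 23, 33, 38]
Find 38 in the sorted list.
38 is at position 5 (1-indexed).
Final answer: 5


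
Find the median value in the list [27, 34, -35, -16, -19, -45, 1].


First, sort the list: [-45, -35, -19, -16, 1, 27, 34]
The list has 7 elements (odd count).
The middle index is 3 (0-based), and the element there is -16.
Final answer: -16


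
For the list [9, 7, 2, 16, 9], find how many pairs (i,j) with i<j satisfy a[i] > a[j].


For each element, count the later elements that are smaller than it:
  9 (index 0): smaller elements after it = [7, 2] -> 2
  7 (index 1): smaller elements after it = [2] -> 1
  2 (index 2): smaller elements after it = [] -> 0
  16 (index 3): smaller elements after it = [9] -> 1
Total inversions = 2 + 1 + 0 + 1 = 4
Final answer: 4


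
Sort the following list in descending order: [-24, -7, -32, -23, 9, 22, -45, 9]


Original list: [-24, -7, -32, -23, 9, 22, -45, 9]
Repeatedly take the largest remaining element:
  Remaining [-24, -7, -32, -23, 9, 22, -45, 9] -> largest is 22
  Remaining [-24, -7, -32, -23, 9, -45, 9] -> largest is 9
  Remaining [-24, -7, -32, -23, -45, 9] -> largest is 9
  Remaining [-24, -7, -32, -23, -45] -> largest is -7
  Remaining [-24, -32, -23, -45] -> largest is -23
  Remaining [-24, -32, -45] -> largest is -24
  Remaining [-32, -45] -> largest is -32
  Remaining [-45] -> largest is -45
Collecting the picks in order gives the descending list.
Final answer: [22, 9, 9, -7, -23, -24, -32, -45]


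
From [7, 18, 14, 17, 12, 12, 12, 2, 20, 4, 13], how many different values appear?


List all unique values:
Distinct values: [2, 4, 7, 12, 13, 14, 17, 18, 20]
Count = 9
Final answer: 9


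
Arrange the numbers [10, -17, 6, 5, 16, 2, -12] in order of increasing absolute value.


Compute absolute values:
  |10| = 10
  |-17| = 17
  |6| = 6
  |5| = 5
  |16| = 16
  |2| = 2
  |-12| = 12
Absolute values in increasing order: 2 < 5 < 6 < 10 < 12 < 16 < 17
Listing the original numbers in that order gives the answer.
Final answer: [2, 5, 6, 10, -12, 16, -17]


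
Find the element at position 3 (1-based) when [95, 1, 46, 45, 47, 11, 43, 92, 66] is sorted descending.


Sort descending: [95, 92, 66, 47, 46, 45, 43, 11, 1]
The 3rd element (1-indexed) is at index 2.
Value = 66
Final answer: 66


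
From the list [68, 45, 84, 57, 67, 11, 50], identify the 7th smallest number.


Sort ascending: [11, 45, 50, 57, 67, 68, 84]
The 7th element (1-indexed) is at index 6.
Value = 84
Final answer: 84


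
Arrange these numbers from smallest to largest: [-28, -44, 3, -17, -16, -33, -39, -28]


Original list: [-28, -44, 3, -17, -16, -33, -39, -28]
Repeatedly take the smallest remaining element:
  Remaining [-28, -44, 3, -17, -16, -33, -39, -28] -> smallest is -44
  Remaining [-28, 3, -17, -16, -33, -39, -28] -> smallest is -39
  Remaining [-28, 3, -17, -16, -33, -28] -> smallest is -33
  Remaining [-28, 3, -17, -16, -28] -> smallest is -28
  Remaining [3, -17, -16, -28] -> smallest is -28
  Remaining [3, -17, -16] -> smallest is -17
  Remaining [3, -16] -> smallest is -16
  Remaining [3] -> smallest is 3
Collecting the picks in order gives the sorted list.
Final answer: [-44, -39, -33, -28, -28, -17, -16, 3]


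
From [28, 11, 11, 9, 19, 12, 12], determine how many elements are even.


Check each element:
  28 is even
  11 is odd
  11 is odd
  9 is odd
  19 is odd
  12 is even
  12 is even
Evens: [28, 12, 12]
Count of evens = 3
Final answer: 3


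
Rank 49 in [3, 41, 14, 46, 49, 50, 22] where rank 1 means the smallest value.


Sort ascending: [3, 14, 22, 41, 46, 49, 50]
Find 49 in the sorted list.
49 is at position 6 (1-indexed).
Final answer: 6


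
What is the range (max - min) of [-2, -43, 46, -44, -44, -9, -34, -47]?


Maximum value: 46
Minimum value: -47
Range = 46 - (-47) = 93
Final answer: 93


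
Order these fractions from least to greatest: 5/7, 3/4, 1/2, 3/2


Convert to decimal for comparison:
  5/7 = 0.7143
  3/4 = 0.75
  1/2 = 0.5
  3/2 = 1.5
Decimals in increasing order: 0.5 < 0.7143 < 0.75 < 1.5
Writing each back as its fraction gives the sorted order.
Final answer: 1/2, 5/7, 3/4, 3/2


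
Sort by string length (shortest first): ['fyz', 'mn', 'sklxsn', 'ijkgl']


Compute lengths:
  'fyz' has length 3
  'mn' has length 2
  'sklxsn' has length 6
  'ijkgl' has length 5
Lengths in increasing order: 2 < 3 < 5 < 6
Listing the words in that order gives the answer.
Final answer: ['mn', 'fyz', 'ijkgl', 'sklxsn']


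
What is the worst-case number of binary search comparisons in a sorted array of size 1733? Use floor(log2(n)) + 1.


Binary search halves the search space each step.
Maximum comparisons = floor(log2(1733)) + 1
log2(1733) = 10.7591
floor(log2(1733)) = 10, so 10 + 1 = 11
Final answer: 11


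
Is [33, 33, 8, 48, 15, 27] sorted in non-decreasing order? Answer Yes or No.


Check consecutive pairs:
  33 <= 33? True
  33 <= 8? False
  8 <= 48? True
  48 <= 15? False
  15 <= 27? True
2 consecutive pair(s) are out of order, so the list is not sorted.
Final answer: No


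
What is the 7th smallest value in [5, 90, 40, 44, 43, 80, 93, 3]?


Sort ascending: [3, 5, 40, 43, 44, 80, 90, 93]
The 7th element (1-indexed) is at index 6.
Value = 90
Final answer: 90


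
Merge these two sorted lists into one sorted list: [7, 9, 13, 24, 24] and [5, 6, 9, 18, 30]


List A: [7, 9, 13, 24, 24]
List B: [5, 6, 9, 18, 30]
Repeatedly compare the front elements and take the smaller:
  7 vs 5 -> take 5
  7 vs 6 -> take 6
  7 vs 9 -> take 7
  9 vs 9 -> take 9
  13 vs 9 -> take 9
  13 vs 18 -> take 13
  24 vs 18 -> take 18
  24 vs 30 -> take 24
  24 vs 30 -> take 24
  A is exhausted; append the rest of B: [30]
Final answer: [5, 6, 7, 9, 9, 13, 18, 24, 24, 30]


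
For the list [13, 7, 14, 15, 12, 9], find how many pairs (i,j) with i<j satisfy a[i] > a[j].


For each element, count the later elements that are smaller than it:
  13 (index 0): smaller elements after it = [7, 12, 9] -> 3
  7 (index 1): smaller elements after it = [] -> 0
  14 (index 2): smaller elements after it = [12, 9] -> 2
  15 (index 3): smaller elements after it = [12, 9] -> 2
  12 (index 4): smaller elements after it = [9] -> 1
Total inversions = 3 + 0 + 2 + 2 + 1 = 8
Final answer: 8


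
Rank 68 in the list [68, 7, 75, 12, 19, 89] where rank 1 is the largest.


Sort descending: [89, 75, 68, 19, 12, 7]
Find 68 in the sorted list.
68 is at position 3.
Final answer: 3


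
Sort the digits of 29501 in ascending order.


The number 29501 has digits: 2, 9, 5, 0, 1
Sorted: 0, 1, 2, 5, 9
Joining the sorted digits gives the result.
Final answer: 01259


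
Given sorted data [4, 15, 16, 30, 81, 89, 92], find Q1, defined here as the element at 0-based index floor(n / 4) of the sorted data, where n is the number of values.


The list has n = 7 elements.
Q1 index = floor(7 / 4) = floor(1.75) = 1
Counting from index 0 in the sorted data, the element at index 1 is 15.
Final answer: 15


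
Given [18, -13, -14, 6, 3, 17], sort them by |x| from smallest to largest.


Compute absolute values:
  |18| = 18
  |-13| = 13
  |-14| = 14
  |6| = 6
  |3| = 3
  |17| = 17
Absolute values in increasing order: 3 < 6 < 13 < 14 < 17 < 18
Listing the original numbers in that order gives the answer.
Final answer: [3, 6, -13, -14, 17, 18]


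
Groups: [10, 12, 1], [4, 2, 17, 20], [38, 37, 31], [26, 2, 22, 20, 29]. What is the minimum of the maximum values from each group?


Find max of each group:
  Group 1: [10, 12, 1] -> max = 12
  Group 2: [4, 2, 17, 20] -> max = 20
  Group 3: [38, 37, 31] -> max = 38
  Group 4: [26, 2, 22, 20, 29] -> max = 29
Maxes: [12, 20, 38, 29]
Minimum of maxes = 12
Final answer: 12


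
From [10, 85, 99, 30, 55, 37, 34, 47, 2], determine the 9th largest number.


Sort descending: [99, 85, 55, 47, 37, 34, 30, 10, 2]
The 9th element (1-indexed) is at index 8.
Value = 2
Final answer: 2


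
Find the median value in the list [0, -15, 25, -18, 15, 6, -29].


First, sort the list: [-29, -18, -15, 0, 6, 15, 25]
The list has 7 elements (odd count).
The middle index is 3 (0-based), and the element there is 0.
Final answer: 0


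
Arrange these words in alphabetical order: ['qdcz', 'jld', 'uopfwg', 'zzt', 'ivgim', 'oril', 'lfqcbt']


Compare strings character by character (the first differing letter decides):
  'ivgim' < 'jld' since 'i' < 'j' at position 1
  'jld' < 'lfqcbt' since 'j' < 'l' at position 1
  'lfqcbt' < 'oril' since 'l' < 'o' at position 1
  'oril' < 'qdcz' since 'o' < 'q' at position 1
  'qdcz' < 'uopfwg' since 'q' < 'u' at position 1
  'uopfwg' < 'zzt' since 'u' < 'z' at position 1
Chaining these comparisons gives the alphabetical order.
Final answer: ['ivgim', 'jld', 'lfqcbt', 'oril', 'qdcz', 'uopfwg', 'zzt']


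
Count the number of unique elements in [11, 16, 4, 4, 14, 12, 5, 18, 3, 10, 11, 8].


List all unique values:
Distinct values: [3, 4, 5, 8, 10, 11, 12, 14, 16, 18]
Count = 10
Final answer: 10


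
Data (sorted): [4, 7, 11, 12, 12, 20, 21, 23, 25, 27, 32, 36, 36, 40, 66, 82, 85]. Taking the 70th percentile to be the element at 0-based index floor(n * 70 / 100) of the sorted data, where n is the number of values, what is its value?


The dataset has n = 17 elements.
Index = floor(17 * 70 / 100) = floor(1190 / 100) = floor(11.9) = 11
Counting from index 0 in the sorted data, the element at index 11 is 36.
Final answer: 36


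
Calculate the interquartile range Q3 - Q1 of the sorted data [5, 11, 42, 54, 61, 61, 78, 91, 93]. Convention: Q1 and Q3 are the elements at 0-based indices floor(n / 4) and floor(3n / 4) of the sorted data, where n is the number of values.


The data has n = 9 elements.
Q1 index = floor(9 / 4) = floor(2.25) = 2; Q3 index = floor(3 * 9 / 4) = floor(6.75) = 6
Q1 = element at index 2 = 42
Q3 = element at index 6 = 78
IQR = 78 - 42 = 36
Final answer: 36


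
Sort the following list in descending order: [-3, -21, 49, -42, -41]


Original list: [-3, -21, 49, -42, -41]
Repeatedly take the largest remaining element:
  Remaining [-3, -21, 49, -42, -41] -> largest is 49
  Remaining [-3, -21, -42, -41] -> largest is -3
  Remaining [-21, -42, -41] -> largest is -21
  Remaining [-42, -41] -> largest is -41
  Remaining [-42] -> largest is -42
Collecting the picks in order gives the descending list.
Final answer: [49, -3, -21, -41, -42]


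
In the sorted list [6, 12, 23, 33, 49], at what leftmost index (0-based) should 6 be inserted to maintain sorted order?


List is sorted: [6, 12, 23, 33, 49]
We need the leftmost position where 6 can be inserted, i.e. the first index whose element is >= 6 (or the end of the list if none is).
Binary search with low=0, high=5 (0-based indices):
  low=0, high=5, mid=2: a[2]=23 >= 6, so high = 2
  low=0, high=2, mid=1: a[1]=12 >= 6, so high = 1
  low=0, high=1, mid=0: a[0]=6 >= 6, so high = 0
Now low = high = 0, so the insertion index is 0.
Final answer: 0


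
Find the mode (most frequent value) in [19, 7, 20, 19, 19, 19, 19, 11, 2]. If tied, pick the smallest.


Count the frequency of each value:
  2 appears 1 time(s)
  7 appears 1 time(s)
  11 appears 1 time(s)
  19 appears 5 time(s)
  20 appears 1 time(s)
Maximum frequency is 5.
Only 19 reaches that frequency, so it is the mode.
Final answer: 19


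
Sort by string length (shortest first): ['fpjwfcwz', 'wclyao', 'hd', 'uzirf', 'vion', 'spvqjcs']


Compute lengths:
  'fpjwfcwz' has length 8
  'wclyao' has length 6
  'hd' has length 2
  'uzirf' has length 5
  'vion' has length 4
  'spvqjcs' has length 7
Lengths in increasing order: 2 < 4 < 5 < 6 < 7 < 8
Listing the words in that order gives the answer.
Final answer: ['hd', 'vion', 'uzirf', 'wclyao', 'spvqjcs', 'fpjwfcwz']


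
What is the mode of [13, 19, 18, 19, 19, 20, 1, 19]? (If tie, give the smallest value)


Count the frequency of each value:
  1 appears 1 time(s)
  13 appears 1 time(s)
  18 appears 1 time(s)
  19 appears 4 time(s)
  20 appears 1 time(s)
Maximum frequency is 4.
Only 19 reaches that frequency, so it is the mode.
Final answer: 19


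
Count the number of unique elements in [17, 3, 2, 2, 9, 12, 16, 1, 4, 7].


List all unique values:
Distinct values: [1, 2, 3, 4, 7, 9, 12, 16, 17]
Count = 9
Final answer: 9


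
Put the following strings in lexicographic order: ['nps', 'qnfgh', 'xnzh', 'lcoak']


Compare strings character by character (the first differing letter decides):
  'lcoak' < 'nps' since 'l' < 'n' at position 1
  'nps' < 'qnfgh' since 'n' < 'q' at position 1
  'qnfgh' < 'xnzh' since 'q' < 'x' at position 1
Chaining these comparisons gives the alphabetical order.
Final answer: ['lcoak', 'nps', 'qnfgh', 'xnzh']


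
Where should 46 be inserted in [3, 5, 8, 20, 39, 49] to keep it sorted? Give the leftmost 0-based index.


List is sorted: [3, 5, 8, 20, 39, 49]
We need the leftmost position where 46 can be inserted, i.e. the first index whose element is >= 46 (or the end of the list if none is).
Binary search with low=0, high=6 (0-based indices):
  low=0, high=6, mid=3: a[3]=20 < 46, so low = 4
  low=4, high=6, mid=5: a[5]=49 >= 46, so high = 5
  low=4, high=5, mid=4: a[4]=39 < 46, so low = 5
Now low = high = 5, so the insertion index is 5.
Final answer: 5


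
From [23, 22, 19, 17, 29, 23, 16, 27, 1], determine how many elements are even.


Check each element:
  23 is odd
  22 is even
  19 is odd
  17 is odd
  29 is odd
  23 is odd
  16 is even
  27 is odd
  1 is odd
Evens: [22, 16]
Count of evens = 2
Final answer: 2


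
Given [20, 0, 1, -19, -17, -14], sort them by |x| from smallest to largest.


Compute absolute values:
  |20| = 20
  |0| = 0
  |1| = 1
  |-19| = 19
  |-17| = 17
  |-14| = 14
Absolute values in increasing order: 0 < 1 < 14 < 17 < 19 < 20
Listing the original numbers in that order gives the answer.
Final answer: [0, 1, -14, -17, -19, 20]


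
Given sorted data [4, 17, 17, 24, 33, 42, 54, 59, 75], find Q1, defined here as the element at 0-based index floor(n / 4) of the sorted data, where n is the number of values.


The list has n = 9 elements.
Q1 index = floor(9 / 4) = floor(2.25) = 2
Counting from index 0 in the sorted data, the element at index 2 is 17.
Final answer: 17


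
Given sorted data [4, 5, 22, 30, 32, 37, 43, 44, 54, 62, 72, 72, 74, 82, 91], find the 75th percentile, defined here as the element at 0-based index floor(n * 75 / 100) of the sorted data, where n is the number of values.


The dataset has n = 15 elements.
Index = floor(15 * 75 / 100) = floor(1125 / 100) = floor(11.25) = 11
Counting from index 0 in the sorted data, the element at index 11 is 72.
Final answer: 72


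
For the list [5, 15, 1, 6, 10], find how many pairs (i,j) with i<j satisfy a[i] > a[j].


For each element, count the later elements that are smaller than it:
  5 (index 0): smaller elements after it = [1] -> 1
  15 (index 1): smaller elements after it = [1, 6, 10] -> 3
  1 (index 2): smaller elements after it = [] -> 0
  6 (index 3): smaller elements after it = [] -> 0
Total inversions = 1 + 3 + 0 + 0 = 4
Final answer: 4


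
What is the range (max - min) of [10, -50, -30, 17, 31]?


Maximum value: 31
Minimum value: -50
Range = 31 - (-50) = 81
Final answer: 81


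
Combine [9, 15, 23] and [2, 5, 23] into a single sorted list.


List A: [9, 15, 23]
List B: [2, 5, 23]
Repeatedly compare the front elements and take the smaller:
  9 vs 2 -> take 2
  9 vs 5 -> take 5
  9 vs 23 -> take 9
  15 vs 23 -> take 15
  23 vs 23 -> take 23
  A is exhausted; append the rest of B: [23]
Final answer: [2, 5, 9, 15, 23, 23]


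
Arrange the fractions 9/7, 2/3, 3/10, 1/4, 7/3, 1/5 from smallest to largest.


Convert to decimal for comparison:
  9/7 = 1.2857
  2/3 = 0.6667
  3/10 = 0.3
  1/4 = 0.25
  7/3 = 2.3333
  1/5 = 0.2
Decimals in increasing order: 0.2 < 0.25 < 0.3 < 0.6667 < 1.2857 < 2.3333
Writing each back as its fraction gives the sorted order.
Final answer: 1/5, 1/4, 3/10, 2/3, 9/7, 7/3


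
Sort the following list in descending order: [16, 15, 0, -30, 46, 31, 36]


Original list: [16, 15, 0, -30, 46, 31, 36]
Repeatedly take the largest remaining element:
  Remaining [16, 15, 0, -30, 46, 31, 36] -> largest is 46
  Remaining [16, 15, 0, -30, 31, 36] -> largest is 36
  Remaining [16, 15, 0, -30, 31] -> largest is 31
  Remaining [16, 15, 0, -30] -> largest is 16
  Remaining [15, 0, -30] -> largest is 15
  Remaining [0, -30] -> largest is 0
  Remaining [-30] -> largest is -30
Collecting the picks in order gives the descending list.
Final answer: [46, 36, 31, 16, 15, 0, -30]


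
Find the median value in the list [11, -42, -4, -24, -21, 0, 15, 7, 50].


First, sort the list: [-42, -24, -21, -4, 0, 7, 11, 15, 50]
The list has 9 elements (odd count).
The middle index is 4 (0-based), and the element there is 0.
Final answer: 0
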